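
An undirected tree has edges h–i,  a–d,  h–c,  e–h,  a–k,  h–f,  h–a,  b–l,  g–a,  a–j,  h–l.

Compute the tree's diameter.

Starting from b, a farthest node is j at distance 4.
One longest path: b – l – h – a – j.
So the diameter is 4.

4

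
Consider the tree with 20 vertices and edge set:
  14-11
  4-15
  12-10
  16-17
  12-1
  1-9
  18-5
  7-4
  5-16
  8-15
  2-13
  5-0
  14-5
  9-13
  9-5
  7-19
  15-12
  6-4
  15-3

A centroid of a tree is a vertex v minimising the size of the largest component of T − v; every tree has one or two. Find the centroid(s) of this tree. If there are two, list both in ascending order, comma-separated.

Removing 1 splits the tree into components of sizes 10, 9; the largest is 10 ≤ ⌊20/2⌋ = 10.
Its neighbour 9 also leaves a largest component of size 10, so both are centroids.

1, 9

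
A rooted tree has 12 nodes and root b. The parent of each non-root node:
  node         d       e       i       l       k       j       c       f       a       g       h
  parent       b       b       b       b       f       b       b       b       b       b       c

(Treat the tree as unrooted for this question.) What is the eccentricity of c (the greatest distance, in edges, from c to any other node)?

The node farthest from c is k, via c–b–f–k — 3 edges.

3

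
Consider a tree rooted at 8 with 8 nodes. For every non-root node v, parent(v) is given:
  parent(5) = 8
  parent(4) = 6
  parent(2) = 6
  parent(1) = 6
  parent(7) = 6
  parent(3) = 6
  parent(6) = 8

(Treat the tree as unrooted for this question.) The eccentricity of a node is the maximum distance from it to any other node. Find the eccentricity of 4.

3

The node farthest from 4 is 5, via 4-6-8-5 — 3 edges.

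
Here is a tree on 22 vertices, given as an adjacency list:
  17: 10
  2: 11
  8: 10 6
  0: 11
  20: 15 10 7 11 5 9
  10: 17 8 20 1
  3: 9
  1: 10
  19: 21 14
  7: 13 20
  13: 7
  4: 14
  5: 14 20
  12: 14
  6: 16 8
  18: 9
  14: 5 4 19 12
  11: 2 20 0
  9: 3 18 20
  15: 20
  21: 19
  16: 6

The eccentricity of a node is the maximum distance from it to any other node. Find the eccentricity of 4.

Distances from 4 peak at 7, attained at 16.
4–14–5–20–10–8–6–16

7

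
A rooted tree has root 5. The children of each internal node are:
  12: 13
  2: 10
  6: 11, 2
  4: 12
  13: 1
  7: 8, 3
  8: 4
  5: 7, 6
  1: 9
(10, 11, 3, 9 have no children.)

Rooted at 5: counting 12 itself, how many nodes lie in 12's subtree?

4

Descendants of 12 (including itself): 12, 13, 1, 9. That's 4.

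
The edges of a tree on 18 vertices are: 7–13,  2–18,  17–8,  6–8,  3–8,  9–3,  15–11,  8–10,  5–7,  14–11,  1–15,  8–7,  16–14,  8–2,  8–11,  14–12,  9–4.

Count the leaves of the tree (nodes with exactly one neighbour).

10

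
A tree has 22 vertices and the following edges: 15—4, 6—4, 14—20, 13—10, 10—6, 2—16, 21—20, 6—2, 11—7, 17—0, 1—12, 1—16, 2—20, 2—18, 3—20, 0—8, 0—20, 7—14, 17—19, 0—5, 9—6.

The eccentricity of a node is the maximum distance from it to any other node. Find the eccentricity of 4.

The node farthest from 4 is 19 (11 also at distance 6), via 4 – 6 – 2 – 20 – 0 – 17 – 19 — 6 edges.

6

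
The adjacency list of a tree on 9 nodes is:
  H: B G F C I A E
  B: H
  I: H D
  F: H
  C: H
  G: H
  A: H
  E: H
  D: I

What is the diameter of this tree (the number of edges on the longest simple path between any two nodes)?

3

BFS from D reaches F last, at distance 3; BFS from F confirms no node is farther.
Path: D–I–H–F.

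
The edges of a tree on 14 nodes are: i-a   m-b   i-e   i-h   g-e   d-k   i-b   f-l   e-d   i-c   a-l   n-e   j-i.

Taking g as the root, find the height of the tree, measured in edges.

5

The longest root-to-leaf path is g – e – i – a – l – f (5 edges).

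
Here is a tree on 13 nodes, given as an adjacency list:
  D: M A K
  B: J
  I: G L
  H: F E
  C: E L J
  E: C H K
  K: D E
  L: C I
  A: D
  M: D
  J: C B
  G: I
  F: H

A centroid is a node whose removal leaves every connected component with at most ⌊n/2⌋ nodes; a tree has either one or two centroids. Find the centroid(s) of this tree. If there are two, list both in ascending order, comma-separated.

E

Delete E: the remaining components have sizes 6, 4, 2. Max 6 ≤ 6, so E is a centroid.
Every other node leaves some component of size > 6, so the centroid is unique.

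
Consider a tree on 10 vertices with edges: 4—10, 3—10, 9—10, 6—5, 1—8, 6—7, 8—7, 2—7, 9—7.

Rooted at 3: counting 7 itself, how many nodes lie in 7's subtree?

Descendants of 7 (including itself): 7, 8, 2, 6, 1, 5. That's 6.

6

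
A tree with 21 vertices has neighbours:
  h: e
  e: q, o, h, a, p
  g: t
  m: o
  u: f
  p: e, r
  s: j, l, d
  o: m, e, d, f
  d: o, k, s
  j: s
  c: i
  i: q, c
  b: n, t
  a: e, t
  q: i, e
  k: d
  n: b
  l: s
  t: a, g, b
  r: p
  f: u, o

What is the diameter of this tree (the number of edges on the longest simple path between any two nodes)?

BFS from n reaches j last, at distance 8; BFS from j confirms no node is farther.
Path: n-b-t-a-e-o-d-s-j.

8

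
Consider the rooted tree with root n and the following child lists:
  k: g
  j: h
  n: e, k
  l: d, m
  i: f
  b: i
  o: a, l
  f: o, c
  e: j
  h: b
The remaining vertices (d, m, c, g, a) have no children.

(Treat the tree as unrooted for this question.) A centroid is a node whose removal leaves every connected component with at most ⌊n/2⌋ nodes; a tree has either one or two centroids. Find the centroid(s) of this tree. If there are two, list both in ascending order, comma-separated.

i

Delete i: the remaining components have sizes 7, 7. Max 7 ≤ 7, so i is a centroid.
No neighbour of i does as well, so i is the unique centroid.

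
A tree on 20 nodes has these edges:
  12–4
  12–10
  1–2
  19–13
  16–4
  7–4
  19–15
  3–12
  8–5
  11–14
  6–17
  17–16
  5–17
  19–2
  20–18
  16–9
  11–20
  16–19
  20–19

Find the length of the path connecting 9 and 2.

3

Walking from 9: 9 - 16 - 19 - 2. Length 3.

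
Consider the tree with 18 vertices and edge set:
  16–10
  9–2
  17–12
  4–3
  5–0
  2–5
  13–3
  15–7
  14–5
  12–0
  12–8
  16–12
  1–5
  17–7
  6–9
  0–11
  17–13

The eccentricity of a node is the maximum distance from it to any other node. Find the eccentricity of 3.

Distances from 3 peak at 8, attained at 6.
3–13–17–12–0–5–2–9–6

8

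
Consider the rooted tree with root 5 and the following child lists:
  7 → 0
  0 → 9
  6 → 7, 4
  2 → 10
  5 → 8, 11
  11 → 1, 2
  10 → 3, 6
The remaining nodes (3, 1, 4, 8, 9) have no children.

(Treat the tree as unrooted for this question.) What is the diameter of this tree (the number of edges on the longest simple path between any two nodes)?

8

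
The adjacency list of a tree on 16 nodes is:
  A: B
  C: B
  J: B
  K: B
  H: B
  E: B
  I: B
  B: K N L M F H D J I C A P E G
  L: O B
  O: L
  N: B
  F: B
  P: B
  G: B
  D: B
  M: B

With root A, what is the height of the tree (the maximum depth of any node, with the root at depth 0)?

A deepest node is O, reached by A–B–L–O.
That path has 3 edges, so the height is 3.

3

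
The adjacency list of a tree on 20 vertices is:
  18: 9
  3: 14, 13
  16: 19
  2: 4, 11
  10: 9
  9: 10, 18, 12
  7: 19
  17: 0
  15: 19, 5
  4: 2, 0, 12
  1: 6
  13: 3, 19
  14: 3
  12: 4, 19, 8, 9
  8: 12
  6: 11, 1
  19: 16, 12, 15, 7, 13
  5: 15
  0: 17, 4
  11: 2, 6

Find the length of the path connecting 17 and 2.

Walking from 17: 17 – 0 – 4 – 2. Length 3.

3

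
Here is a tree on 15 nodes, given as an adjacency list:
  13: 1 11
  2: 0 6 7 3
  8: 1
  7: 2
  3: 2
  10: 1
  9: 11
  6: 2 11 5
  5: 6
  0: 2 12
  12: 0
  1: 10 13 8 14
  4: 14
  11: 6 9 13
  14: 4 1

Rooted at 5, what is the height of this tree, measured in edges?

4 sits deepest: 5–6–11–13–1–14–4 — 6 edges from the root.

6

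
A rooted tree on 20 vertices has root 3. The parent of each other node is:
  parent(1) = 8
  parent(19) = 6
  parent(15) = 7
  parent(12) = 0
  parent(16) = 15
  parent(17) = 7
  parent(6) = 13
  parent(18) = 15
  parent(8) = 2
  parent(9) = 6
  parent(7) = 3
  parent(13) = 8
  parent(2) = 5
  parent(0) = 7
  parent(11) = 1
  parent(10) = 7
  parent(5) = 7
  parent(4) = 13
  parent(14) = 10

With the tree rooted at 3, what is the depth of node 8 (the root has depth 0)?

Climbing from 8 to the root: 8 → 2 → 5 → 7 → 3. That's 4 steps.

4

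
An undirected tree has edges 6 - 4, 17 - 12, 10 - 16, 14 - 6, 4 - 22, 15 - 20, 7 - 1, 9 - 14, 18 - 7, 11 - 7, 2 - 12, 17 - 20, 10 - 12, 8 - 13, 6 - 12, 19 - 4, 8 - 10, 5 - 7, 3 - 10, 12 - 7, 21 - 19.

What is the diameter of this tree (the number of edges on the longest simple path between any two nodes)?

Starting from 21, a farthest node is 13 at distance 7.
One longest path: 21–19–4–6–12–10–8–13.
So the diameter is 7.

7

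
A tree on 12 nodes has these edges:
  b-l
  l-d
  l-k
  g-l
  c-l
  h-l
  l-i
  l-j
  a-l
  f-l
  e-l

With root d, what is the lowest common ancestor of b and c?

l

b's ancestor chain is b, l, d and c's is c, l, d; they first meet at l.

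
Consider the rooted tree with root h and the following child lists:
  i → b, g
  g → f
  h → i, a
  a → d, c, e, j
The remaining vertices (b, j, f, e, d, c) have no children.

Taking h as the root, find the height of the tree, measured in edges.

A deepest node is f, reached by h-i-g-f.
That path has 3 edges, so the height is 3.

3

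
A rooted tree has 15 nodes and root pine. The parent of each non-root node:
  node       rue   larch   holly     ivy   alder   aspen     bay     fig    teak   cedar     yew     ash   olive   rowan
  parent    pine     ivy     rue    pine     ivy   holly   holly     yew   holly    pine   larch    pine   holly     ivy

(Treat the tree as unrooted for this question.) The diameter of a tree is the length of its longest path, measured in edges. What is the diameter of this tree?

7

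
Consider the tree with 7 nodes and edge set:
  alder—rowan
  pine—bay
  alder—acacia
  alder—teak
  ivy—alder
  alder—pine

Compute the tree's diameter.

Starting from bay, a farthest node is acacia at distance 3.
One longest path: bay–pine–alder–acacia.
So the diameter is 3.

3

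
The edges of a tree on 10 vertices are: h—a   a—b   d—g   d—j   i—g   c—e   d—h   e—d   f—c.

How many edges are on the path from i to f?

Walking from i: i - g - d - e - c - f. Length 5.

5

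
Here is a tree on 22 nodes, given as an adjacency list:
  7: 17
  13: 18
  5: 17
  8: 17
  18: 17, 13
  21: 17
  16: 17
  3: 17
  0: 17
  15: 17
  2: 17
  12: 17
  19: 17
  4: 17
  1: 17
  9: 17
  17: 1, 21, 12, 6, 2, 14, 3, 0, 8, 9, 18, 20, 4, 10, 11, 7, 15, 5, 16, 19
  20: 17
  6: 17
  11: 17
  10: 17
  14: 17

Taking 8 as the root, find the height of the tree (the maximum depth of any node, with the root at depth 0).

A deepest node is 13, reached by 8-17-18-13.
That path has 3 edges, so the height is 3.

3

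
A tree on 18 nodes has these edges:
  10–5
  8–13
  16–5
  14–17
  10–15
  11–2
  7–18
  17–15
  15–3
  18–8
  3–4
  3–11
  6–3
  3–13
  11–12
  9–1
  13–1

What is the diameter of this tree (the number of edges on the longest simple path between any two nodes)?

8

BFS from 7 reaches 16 last, at distance 8; BFS from 16 confirms no node is farther.
Path: 7 – 18 – 8 – 13 – 3 – 15 – 10 – 5 – 16.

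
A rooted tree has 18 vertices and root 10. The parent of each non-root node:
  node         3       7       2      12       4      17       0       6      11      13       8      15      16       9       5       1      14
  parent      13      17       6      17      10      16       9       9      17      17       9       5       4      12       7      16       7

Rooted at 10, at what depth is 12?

4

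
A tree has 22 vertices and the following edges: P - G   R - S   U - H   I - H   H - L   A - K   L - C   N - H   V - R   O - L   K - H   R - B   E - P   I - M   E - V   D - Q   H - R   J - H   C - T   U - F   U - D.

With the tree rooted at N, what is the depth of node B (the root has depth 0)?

3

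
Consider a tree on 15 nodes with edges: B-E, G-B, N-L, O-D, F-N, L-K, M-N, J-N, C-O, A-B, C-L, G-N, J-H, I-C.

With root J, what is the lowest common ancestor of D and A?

Ancestors of D (toward the root): D, O, C, L, N, J.
Ancestors of A: A, B, G, N, J.
The deepest node appearing in both lists is N.

N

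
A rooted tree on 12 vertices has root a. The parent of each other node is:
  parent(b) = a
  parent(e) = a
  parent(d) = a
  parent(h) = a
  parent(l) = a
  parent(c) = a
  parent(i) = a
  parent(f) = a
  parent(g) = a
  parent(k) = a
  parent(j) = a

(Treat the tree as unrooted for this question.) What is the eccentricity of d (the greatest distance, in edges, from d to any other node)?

A farthest node from d is g (h, j, c, k, l, b, f, i, e also at distance 2).
The path d – a – g has 2 edges.

2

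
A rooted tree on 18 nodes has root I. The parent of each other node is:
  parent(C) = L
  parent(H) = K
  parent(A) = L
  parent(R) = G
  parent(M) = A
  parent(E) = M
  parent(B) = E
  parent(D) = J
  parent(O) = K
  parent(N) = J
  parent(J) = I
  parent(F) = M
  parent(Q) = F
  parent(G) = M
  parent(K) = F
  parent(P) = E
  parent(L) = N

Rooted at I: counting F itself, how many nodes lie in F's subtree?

5

The subtree rooted at F contains: F, Q, K, O, H — 5 nodes.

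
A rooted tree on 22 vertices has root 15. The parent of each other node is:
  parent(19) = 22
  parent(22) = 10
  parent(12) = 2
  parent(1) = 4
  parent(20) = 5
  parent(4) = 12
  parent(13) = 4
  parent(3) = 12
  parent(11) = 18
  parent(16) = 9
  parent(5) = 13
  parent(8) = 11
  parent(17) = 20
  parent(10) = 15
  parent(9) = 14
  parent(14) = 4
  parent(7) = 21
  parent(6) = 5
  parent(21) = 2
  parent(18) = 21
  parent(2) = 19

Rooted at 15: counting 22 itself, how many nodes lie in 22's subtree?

20

The subtree rooted at 22 contains: 22, 19, 2, 21, 12, 7, 18, 4, 3, 11, 14, 13, 1, 8, 9, 5, 16, 6, 20, 17 — 20 nodes.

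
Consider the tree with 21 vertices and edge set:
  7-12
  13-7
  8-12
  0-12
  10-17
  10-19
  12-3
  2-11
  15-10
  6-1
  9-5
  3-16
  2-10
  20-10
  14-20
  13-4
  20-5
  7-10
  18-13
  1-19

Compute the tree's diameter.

Starting from 16, a farthest node is 6 at distance 7.
One longest path: 16-3-12-7-10-19-1-6.
So the diameter is 7.

7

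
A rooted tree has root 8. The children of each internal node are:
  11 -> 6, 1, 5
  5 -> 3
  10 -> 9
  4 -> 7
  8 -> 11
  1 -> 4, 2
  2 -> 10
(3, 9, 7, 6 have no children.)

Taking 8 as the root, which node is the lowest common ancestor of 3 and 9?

11

3's ancestor chain is 3, 5, 11, 8 and 9's is 9, 10, 2, 1, 11, 8; they first meet at 11.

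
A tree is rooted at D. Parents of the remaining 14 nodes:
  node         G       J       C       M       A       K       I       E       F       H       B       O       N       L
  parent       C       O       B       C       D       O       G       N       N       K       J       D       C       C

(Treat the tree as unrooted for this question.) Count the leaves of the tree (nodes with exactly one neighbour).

7

Degree-1 nodes: A, E, F, H, I, L, M — 7 of them.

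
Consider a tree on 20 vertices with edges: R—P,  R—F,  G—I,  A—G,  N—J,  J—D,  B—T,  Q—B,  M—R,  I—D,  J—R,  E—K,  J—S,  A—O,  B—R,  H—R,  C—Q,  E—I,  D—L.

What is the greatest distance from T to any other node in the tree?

The node farthest from T is O, via T–B–R–J–D–I–G–A–O — 8 edges.

8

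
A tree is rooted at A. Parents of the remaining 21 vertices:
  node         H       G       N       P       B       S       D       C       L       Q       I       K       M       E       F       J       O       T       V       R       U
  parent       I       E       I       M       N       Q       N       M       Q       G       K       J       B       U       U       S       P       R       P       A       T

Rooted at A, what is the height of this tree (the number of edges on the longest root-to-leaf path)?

15

V sits deepest: A – R – T – U – E – G – Q – S – J – K – I – N – B – M – P – V — 15 edges from the root.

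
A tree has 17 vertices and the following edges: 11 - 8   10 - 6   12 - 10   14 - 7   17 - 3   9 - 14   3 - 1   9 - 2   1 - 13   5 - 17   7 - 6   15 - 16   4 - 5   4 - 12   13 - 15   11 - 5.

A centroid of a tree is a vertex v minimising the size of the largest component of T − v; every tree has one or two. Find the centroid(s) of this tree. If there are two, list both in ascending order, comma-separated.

5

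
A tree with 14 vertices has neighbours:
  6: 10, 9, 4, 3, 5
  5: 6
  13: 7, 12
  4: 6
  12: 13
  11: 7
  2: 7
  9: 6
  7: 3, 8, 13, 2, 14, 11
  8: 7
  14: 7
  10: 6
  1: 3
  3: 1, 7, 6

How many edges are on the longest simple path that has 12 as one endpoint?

The node farthest from 12 is 10 (4, 9, 5 also at distance 5), via 12 – 13 – 7 – 3 – 6 – 10 — 5 edges.

5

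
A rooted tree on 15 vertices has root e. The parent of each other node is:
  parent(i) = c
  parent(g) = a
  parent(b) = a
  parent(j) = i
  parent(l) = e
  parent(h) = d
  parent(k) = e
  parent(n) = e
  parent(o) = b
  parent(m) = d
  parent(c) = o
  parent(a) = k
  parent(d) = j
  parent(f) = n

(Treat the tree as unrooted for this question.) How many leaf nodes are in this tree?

5

Degree-1 nodes: f, g, h, l, m — 5 of them.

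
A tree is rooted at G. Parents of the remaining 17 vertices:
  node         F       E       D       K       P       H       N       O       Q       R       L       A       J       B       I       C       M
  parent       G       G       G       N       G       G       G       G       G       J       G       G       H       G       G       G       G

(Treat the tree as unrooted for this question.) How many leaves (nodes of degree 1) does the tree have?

14

Exactly 14 nodes have a single neighbour: A, B, C, D, E, F, I, K, L, M, O, P, Q, R.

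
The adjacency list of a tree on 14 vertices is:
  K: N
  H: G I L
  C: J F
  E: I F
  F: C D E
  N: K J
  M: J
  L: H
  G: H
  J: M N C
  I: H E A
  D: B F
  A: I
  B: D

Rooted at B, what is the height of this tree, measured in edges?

6

The longest root-to-leaf path is B → D → F → E → I → H → G (6 edges).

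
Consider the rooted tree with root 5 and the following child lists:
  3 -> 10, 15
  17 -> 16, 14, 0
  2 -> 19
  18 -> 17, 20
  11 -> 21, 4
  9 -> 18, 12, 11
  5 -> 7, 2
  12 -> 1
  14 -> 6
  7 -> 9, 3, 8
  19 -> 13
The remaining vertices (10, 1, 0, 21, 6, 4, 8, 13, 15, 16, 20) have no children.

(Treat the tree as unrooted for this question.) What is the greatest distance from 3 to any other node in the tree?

6

The node farthest from 3 is 6, via 3 – 7 – 9 – 18 – 17 – 14 – 6 — 6 edges.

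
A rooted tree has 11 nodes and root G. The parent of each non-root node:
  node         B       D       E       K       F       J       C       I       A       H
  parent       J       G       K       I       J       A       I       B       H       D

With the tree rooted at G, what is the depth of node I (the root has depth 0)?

Climbing from I to the root: I–B–J–A–H–D–G. That's 6 steps.

6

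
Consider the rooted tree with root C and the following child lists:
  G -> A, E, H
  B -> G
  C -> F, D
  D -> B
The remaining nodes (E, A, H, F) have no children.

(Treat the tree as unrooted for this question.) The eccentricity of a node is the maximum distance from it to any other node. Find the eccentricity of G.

A farthest node from G is F.
The path G-B-D-C-F has 4 edges.

4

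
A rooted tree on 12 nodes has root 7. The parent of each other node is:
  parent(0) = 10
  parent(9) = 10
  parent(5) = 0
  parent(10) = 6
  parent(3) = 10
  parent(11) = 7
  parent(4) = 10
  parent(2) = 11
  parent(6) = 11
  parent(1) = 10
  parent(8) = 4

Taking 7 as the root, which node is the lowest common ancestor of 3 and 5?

Path 3→root: 3 10 6 11 7; path 5→root: 5 0 10 6 11 7.
First common node: 10.

10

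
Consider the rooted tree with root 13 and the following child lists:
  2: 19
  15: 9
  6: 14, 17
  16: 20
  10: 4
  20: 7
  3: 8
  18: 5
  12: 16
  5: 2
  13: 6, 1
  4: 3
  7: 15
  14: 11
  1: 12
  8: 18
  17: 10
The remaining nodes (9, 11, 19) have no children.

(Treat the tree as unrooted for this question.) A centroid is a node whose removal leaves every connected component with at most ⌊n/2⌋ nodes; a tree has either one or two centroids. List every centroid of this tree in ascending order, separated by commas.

Delete 6: the remaining components have sizes 9, 8, 2. Max 9 ≤ 10, so 6 is a centroid.
No neighbour of 6 does as well, so 6 is the unique centroid.

6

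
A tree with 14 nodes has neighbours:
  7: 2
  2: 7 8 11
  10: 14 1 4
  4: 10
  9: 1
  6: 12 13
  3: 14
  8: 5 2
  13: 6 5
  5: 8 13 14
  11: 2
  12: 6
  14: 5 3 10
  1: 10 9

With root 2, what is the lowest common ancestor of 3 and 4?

14

3's ancestor chain is 3, 14, 5, 8, 2 and 4's is 4, 10, 14, 5, 8, 2; they first meet at 14.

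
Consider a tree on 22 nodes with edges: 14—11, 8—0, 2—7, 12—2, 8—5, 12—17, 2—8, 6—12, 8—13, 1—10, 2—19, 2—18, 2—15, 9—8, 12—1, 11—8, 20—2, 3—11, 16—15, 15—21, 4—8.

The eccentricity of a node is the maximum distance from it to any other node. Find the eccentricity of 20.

4

The node farthest from 20 is 10 (14, 3 also at distance 4), via 20-2-12-1-10 — 4 edges.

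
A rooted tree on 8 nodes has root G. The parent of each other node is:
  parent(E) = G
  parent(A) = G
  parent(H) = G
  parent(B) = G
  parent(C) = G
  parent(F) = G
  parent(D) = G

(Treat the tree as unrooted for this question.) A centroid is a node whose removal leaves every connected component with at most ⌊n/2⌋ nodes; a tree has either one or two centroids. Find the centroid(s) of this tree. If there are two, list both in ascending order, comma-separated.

G

If G is removed the pieces have sizes 1, 1, 1, 1, 1, 1, 1, all ≤ ⌊8/2⌋ = 4.
Every other node leaves some component of size > 4, so the centroid is unique.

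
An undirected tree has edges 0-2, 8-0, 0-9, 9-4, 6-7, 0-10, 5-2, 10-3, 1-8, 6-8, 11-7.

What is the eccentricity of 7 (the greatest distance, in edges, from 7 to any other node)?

5

A farthest node from 7 is 5 (4, 3 also at distance 5).
The path 7–6–8–0–2–5 has 5 edges.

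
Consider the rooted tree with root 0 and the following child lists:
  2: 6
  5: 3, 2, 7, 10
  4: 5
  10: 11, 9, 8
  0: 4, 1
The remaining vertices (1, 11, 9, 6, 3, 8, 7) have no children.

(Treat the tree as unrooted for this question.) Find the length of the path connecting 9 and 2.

3

The path is 9 - 10 - 5 - 2, which has 3 edges.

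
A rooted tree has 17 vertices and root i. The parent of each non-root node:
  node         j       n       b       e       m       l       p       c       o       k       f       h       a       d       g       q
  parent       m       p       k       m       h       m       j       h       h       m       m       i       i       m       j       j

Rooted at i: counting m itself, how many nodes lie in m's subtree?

12

The subtree rooted at m contains: m, j, k, f, e, d, l, g, p, q, b, n — 12 nodes.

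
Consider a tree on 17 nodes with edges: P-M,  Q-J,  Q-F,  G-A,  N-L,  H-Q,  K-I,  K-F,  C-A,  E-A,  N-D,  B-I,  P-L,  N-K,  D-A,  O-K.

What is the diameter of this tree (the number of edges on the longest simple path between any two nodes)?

BFS from G reaches H last, at distance 7; BFS from H confirms no node is farther.
Path: G–A–D–N–K–F–Q–H.

7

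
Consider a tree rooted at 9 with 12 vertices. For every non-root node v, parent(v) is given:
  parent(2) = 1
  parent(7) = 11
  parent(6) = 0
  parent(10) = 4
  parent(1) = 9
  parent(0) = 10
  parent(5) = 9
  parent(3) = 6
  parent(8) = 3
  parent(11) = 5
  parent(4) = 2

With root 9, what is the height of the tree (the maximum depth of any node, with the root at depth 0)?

The longest root-to-leaf path is 9–1–2–4–10–0–6–3–8 (8 edges).

8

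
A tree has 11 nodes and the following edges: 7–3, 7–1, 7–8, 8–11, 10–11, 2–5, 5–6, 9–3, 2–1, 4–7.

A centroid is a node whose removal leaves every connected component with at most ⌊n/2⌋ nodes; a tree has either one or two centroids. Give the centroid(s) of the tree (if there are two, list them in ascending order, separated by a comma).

Removing 7 splits the tree into components of sizes 4, 3, 2, 1; the largest is 4 ≤ ⌊11/2⌋ = 5.
Every other node leaves some component of size > 5, so the centroid is unique.

7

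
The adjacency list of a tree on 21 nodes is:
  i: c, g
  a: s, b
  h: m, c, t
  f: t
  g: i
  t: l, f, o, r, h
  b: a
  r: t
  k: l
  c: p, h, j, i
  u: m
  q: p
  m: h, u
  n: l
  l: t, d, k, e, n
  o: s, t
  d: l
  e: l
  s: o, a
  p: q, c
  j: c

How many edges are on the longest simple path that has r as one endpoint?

The node farthest from r is g (q, b also at distance 5), via r–t–h–c–i–g — 5 edges.

5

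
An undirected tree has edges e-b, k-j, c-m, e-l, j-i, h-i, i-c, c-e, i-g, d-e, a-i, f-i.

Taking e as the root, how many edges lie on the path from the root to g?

3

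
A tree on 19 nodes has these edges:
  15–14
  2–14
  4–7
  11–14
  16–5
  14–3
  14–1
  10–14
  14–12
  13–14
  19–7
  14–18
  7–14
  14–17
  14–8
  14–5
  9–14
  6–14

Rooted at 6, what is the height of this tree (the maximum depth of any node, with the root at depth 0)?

19 sits deepest: 6-14-7-19 — 3 edges from the root.

3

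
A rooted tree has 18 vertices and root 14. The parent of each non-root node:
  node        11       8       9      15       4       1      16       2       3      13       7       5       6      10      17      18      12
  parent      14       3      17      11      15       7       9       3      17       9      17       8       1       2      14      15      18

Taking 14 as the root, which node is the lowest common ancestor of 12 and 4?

12's ancestor chain is 12, 18, 15, 11, 14 and 4's is 4, 15, 11, 14; they first meet at 15.

15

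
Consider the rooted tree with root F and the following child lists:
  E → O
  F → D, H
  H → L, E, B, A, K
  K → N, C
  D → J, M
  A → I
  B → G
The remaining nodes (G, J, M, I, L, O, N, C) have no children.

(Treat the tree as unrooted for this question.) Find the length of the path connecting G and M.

5

Walking from G: G–B–H–F–D–M. Length 5.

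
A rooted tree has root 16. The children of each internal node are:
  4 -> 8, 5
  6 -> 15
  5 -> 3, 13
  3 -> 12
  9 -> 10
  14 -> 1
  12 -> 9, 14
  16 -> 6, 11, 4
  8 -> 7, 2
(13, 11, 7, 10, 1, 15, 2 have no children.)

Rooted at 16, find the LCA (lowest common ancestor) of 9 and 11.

16

9's ancestor chain is 9, 12, 3, 5, 4, 16 and 11's is 11, 16; they first meet at 16.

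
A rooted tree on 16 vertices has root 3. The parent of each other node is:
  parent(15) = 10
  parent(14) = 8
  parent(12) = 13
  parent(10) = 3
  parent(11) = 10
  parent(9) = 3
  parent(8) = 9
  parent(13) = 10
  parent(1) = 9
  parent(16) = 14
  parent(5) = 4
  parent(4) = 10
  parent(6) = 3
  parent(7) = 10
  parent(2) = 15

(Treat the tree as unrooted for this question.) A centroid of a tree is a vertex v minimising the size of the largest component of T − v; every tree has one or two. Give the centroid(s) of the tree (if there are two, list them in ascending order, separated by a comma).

Removing 10 splits the tree into components of sizes 7, 2, 2, 2, 1, 1; the largest is 7 ≤ ⌊16/2⌋ = 8.
Every other node leaves some component of size > 8, so the centroid is unique.

10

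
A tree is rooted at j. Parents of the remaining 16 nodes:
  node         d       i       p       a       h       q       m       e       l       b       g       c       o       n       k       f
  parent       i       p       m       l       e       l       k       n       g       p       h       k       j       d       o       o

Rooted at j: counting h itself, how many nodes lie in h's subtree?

h's subtree: {h, g, l, a, q}, size 5.

5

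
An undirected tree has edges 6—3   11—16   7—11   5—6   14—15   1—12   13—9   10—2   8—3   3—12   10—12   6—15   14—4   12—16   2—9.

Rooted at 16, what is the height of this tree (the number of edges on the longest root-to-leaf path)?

A deepest node is 4, reached by 16-12-3-6-15-14-4.
That path has 6 edges, so the height is 6.

6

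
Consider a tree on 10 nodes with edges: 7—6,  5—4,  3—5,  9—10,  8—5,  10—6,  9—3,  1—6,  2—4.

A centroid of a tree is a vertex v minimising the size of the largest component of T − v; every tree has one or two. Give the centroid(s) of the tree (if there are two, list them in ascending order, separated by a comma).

Removing 9 splits the tree into components of sizes 5, 4; the largest is 5 ≤ ⌊10/2⌋ = 5.
Its neighbour 3 also leaves a largest component of size 5, so both are centroids.

3, 9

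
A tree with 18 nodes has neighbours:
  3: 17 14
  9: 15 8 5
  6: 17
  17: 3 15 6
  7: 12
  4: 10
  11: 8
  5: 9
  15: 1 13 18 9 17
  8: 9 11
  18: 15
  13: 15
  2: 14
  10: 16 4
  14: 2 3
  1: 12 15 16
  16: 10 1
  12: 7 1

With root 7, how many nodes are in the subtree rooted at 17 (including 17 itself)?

17's subtree: {17, 3, 6, 14, 2}, size 5.

5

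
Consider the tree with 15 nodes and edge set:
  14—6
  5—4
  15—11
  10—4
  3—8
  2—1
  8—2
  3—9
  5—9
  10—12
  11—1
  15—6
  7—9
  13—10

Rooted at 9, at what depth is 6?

7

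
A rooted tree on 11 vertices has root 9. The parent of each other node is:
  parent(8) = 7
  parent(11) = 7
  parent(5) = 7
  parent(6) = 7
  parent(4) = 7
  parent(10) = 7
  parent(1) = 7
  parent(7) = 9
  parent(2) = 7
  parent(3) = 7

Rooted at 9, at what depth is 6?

2

9–7–6 — 2 edges.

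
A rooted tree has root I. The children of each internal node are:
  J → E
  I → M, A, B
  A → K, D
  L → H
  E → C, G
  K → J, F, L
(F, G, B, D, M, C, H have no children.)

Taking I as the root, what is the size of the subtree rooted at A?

The subtree rooted at A contains: A, K, D, J, F, L, E, H, G, C — 10 nodes.

10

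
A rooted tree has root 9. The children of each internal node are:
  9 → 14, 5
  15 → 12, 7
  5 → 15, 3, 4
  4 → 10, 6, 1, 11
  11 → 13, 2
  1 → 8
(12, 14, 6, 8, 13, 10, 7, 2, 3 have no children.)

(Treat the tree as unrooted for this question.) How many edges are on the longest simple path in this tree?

A longest path is 14–9–5–4–11–13, with 5 edges.

5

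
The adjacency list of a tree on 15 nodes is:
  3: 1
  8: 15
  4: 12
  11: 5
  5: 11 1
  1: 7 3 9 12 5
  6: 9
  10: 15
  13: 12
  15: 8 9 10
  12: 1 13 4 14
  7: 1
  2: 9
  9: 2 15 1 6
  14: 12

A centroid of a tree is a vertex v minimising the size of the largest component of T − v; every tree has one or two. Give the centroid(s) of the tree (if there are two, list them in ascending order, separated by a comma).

If 1 is removed the pieces have sizes 6, 4, 2, 1, 1, all ≤ ⌊15/2⌋ = 7.
No neighbour of 1 does as well, so 1 is the unique centroid.

1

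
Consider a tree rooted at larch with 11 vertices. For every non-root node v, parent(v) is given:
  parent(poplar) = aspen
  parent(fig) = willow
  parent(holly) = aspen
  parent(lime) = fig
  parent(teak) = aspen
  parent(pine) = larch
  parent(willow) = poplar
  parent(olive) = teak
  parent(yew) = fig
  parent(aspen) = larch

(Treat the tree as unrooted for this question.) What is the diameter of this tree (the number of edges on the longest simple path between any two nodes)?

A longest path is yew–fig–willow–poplar–aspen–teak–olive, with 6 edges.

6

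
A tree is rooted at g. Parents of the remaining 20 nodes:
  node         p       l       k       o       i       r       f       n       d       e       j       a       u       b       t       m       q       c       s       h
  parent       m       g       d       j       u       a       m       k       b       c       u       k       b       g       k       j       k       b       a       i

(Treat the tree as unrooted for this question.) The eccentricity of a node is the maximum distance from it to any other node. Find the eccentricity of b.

4

The node farthest from b is r (s, p, f also at distance 4), via b – d – k – a – r — 4 edges.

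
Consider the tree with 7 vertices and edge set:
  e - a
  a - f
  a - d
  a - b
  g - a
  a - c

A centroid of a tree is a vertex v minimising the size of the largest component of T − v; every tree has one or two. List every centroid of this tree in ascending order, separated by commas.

a

If a is removed the pieces have sizes 1, 1, 1, 1, 1, 1, all ≤ ⌊7/2⌋ = 3.
No neighbour of a does as well, so a is the unique centroid.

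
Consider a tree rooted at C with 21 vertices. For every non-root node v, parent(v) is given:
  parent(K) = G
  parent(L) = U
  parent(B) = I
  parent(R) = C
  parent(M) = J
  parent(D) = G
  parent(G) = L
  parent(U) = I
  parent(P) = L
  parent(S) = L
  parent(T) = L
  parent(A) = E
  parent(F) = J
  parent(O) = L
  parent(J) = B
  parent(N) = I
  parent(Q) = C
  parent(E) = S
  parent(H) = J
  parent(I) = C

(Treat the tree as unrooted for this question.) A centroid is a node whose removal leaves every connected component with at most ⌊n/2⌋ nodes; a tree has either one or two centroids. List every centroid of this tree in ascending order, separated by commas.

U

If U is removed the pieces have sizes 10, 10, all ≤ ⌊21/2⌋ = 10.
Every other node leaves some component of size > 10, so the centroid is unique.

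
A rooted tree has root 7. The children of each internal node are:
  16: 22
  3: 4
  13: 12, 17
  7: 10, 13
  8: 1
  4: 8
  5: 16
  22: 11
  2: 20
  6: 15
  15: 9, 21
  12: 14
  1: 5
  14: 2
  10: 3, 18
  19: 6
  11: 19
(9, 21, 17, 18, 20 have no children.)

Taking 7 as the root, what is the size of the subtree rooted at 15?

The subtree rooted at 15 contains: 15, 21, 9 — 3 nodes.

3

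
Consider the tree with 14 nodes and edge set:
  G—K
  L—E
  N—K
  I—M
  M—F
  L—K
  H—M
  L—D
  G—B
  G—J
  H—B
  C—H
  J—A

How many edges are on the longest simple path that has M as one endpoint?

A farthest node from M is E (D also at distance 6).
The path M – H – B – G – K – L – E has 6 edges.

6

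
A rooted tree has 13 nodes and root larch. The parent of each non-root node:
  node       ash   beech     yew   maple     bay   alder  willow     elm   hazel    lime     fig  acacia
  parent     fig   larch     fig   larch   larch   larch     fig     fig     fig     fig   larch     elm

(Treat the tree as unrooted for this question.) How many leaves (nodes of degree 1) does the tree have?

10

Degree-1 nodes: acacia, alder, ash, bay, beech, hazel, lime, maple, willow, yew — 10 of them.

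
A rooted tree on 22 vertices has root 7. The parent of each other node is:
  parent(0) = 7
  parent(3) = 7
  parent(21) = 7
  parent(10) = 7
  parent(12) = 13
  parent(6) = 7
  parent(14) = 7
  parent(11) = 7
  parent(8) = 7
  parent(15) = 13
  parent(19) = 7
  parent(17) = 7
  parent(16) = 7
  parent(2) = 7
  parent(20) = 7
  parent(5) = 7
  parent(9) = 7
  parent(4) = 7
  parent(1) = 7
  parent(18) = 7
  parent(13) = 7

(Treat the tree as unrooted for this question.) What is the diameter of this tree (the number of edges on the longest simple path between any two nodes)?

3

Starting from 12, a farthest node is 18 at distance 3.
One longest path: 12-13-7-18.
So the diameter is 3.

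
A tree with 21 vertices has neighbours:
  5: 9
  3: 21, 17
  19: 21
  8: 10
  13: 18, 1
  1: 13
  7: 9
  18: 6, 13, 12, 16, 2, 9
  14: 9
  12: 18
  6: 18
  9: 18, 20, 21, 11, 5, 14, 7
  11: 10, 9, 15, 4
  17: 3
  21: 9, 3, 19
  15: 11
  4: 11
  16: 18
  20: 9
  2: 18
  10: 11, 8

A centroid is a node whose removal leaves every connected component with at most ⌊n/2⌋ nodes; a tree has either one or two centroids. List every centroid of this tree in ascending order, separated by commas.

If 9 is removed the pieces have sizes 7, 5, 4, 1, 1, 1, 1, all ≤ ⌊21/2⌋ = 10.
Every other node leaves some component of size > 10, so the centroid is unique.

9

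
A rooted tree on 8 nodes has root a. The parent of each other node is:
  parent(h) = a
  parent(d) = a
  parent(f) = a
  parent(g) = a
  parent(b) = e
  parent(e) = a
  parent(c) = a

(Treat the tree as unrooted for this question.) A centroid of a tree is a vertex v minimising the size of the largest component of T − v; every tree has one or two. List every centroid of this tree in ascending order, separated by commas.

a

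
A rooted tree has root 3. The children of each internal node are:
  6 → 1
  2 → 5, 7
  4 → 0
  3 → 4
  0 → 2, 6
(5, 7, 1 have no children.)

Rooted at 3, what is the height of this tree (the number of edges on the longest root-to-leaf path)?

5 sits deepest: 3-4-0-2-5 — 4 edges from the root.

4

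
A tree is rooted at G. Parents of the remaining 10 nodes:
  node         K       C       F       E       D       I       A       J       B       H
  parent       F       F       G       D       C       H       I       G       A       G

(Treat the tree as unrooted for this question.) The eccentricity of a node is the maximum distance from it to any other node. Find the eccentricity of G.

Distances from G peak at 4, attained at B (E also at distance 4).
G–H–I–A–B

4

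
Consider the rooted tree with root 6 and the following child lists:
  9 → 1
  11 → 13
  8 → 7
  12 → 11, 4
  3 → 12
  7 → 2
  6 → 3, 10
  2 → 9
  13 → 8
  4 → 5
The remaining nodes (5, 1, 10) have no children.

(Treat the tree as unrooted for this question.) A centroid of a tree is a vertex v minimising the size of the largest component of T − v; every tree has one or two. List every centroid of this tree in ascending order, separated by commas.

11

Delete 11: the remaining components have sizes 6, 6. Max 6 ≤ 6, so 11 is a centroid.
No neighbour of 11 does as well, so 11 is the unique centroid.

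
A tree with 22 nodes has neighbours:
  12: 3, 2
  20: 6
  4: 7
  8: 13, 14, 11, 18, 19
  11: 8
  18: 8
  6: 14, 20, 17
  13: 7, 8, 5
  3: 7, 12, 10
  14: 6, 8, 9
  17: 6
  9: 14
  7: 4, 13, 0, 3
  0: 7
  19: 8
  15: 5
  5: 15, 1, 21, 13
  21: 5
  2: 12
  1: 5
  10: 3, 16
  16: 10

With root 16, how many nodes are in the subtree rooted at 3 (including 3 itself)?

20

Descendants of 3 (including itself): 3, 7, 12, 13, 0, 4, 2, 5, 8, 15, 1, 21, 14, 18, 19, 11, 6, 9, 17, 20. That's 20.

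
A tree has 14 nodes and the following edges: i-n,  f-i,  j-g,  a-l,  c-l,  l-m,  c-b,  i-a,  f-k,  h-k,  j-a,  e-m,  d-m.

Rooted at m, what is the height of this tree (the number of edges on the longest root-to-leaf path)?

A deepest node is h, reached by m – l – a – i – f – k – h.
That path has 6 edges, so the height is 6.

6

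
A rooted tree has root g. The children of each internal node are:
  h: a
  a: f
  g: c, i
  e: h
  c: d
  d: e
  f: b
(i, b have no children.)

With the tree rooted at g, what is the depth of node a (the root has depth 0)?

Path from g to a: g – c – d – e – h – a, which has 5 edges.

5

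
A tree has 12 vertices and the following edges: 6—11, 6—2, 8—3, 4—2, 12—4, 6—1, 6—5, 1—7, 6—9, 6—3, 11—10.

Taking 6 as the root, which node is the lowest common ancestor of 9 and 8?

6

Ancestors of 9 (toward the root): 9, 6.
Ancestors of 8: 8, 3, 6.
The deepest node appearing in both lists is 6.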